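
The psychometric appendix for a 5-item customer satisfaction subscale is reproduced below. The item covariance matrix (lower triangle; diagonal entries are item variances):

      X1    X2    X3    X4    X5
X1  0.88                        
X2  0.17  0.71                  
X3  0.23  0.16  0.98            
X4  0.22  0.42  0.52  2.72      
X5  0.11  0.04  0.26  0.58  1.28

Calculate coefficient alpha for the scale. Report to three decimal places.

α = 0.565

Σσ²ᵢ = 0.88 + 0.71 + 0.98 + 2.72 + 1.28 = 6.57
Sum of the distinct covariances = 2.71
σ²_T = 6.57 + 2 × 2.71 = 11.99
α = (k/(k−1))·(1 − Σσ²ᵢ/σ²_T) = (5/4)·(1 − 6.57/11.99) = 0.565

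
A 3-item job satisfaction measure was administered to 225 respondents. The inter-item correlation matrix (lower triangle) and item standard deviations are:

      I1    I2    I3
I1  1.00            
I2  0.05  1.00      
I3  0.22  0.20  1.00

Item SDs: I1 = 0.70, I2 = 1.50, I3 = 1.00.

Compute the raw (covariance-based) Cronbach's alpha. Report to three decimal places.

Cronbach's alpha = 0.320

Σσ²ᵢ = 0.70² + 1.50² + 1.00² = 3.7400
Covariances σ_ij = r_ij · s_i · s_j:
  σ(I1,I2) = 0.05 × 0.70 × 1.50 = 0.0525
  σ(I1,I3) = 0.22 × 0.70 × 1.00 = 0.1540
  σ(I2,I3) = 0.20 × 1.50 × 1.00 = 0.3000
σ²_T = Σσ²ᵢ + 2·Σσ_ij = 3.7400 + 2 × 0.5065 = 4.7530
α = (3/2)·(1 − 3.7400/4.7530) = 0.320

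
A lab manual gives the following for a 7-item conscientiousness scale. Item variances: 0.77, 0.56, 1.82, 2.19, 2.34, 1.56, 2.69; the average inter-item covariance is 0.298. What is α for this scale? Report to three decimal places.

Σσᵢ² = 0.77 + 0.56 + 1.82 + 2.19 + 2.34 + 1.56 + 2.69 = 11.93
Sum of the 21 distinct covariances = 21 × 0.298 = 6.258
σ²_T = Σσᵢ² + 2·Σcov = 11.93 + 2 × 6.258 = 24.446
α = (7/6)·(1 − 11.93/24.446) = 0.597

α = 0.597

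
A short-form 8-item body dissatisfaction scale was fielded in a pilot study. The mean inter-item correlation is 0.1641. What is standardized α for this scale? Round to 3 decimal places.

standardized α = 0.611

Standardized α = k·r̄ / (1 + (k−1)·r̄) = 8 × 0.1641 / (1 + 7 × 0.1641)
  = 1.3128 / 2.1487 = 0.611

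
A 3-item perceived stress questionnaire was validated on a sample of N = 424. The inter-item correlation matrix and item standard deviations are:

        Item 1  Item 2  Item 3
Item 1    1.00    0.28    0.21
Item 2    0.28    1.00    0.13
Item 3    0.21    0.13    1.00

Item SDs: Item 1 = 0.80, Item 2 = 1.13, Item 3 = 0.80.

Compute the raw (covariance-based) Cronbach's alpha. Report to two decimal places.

α = 0.42

Σσ²ᵢ = 0.80² + 1.13² + 0.80² = 2.5569
Covariances σ_ij = r_ij · s_i · s_j:
  σ(Item 1,Item 2) = 0.28 × 0.80 × 1.13 = 0.2531
  σ(Item 1,Item 3) = 0.21 × 0.80 × 0.80 = 0.1344
  σ(Item 2,Item 3) = 0.13 × 1.13 × 0.80 = 0.1175
σ²_T = Σσ²ᵢ + 2·Σσ_ij = 2.5569 + 2 × 0.5050 = 3.5669
α = (3/2)·(1 − 2.5569/3.5669) = 0.42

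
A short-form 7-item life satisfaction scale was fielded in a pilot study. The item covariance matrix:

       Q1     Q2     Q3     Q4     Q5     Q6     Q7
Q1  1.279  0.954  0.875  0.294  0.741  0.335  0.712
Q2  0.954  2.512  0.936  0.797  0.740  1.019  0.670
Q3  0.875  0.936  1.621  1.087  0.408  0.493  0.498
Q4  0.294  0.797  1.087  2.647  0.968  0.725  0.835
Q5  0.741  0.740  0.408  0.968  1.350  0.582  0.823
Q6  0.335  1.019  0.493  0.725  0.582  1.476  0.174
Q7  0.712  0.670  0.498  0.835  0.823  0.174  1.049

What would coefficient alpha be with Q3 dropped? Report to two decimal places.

Remaining items: Q1, Q2, Q4, Q5, Q6, Q7 (k = 6).
Σσᵢ² = 1.279 + 2.512 + 2.647 + 1.350 + 1.476 + 1.049 = 10.313
σ²_total = 10.313 + 2 × 10.369 = 31.051
α (item deleted) = (6/5)·(1 − 10.313/31.051) = 0.80

coefficient alpha = 0.80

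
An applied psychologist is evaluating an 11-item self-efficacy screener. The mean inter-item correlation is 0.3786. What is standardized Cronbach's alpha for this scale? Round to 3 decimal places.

standardized Cronbach's alpha = 0.870

Standardized α = k·r̄ / (1 + (k−1)·r̄) = 11 × 0.3786 / (1 + 10 × 0.3786)
  = 4.1646 / 4.7860 = 0.870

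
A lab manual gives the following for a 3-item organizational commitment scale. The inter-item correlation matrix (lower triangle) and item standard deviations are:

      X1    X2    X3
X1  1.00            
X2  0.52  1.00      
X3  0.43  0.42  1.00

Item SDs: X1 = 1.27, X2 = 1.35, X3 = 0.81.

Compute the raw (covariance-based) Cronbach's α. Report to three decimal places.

Σσ²ᵢ = 1.27² + 1.35² + 0.81² = 4.0915
Covariances σ_ij = r_ij · s_i · s_j:
  σ(X1,X2) = 0.52 × 1.27 × 1.35 = 0.8915
  σ(X1,X3) = 0.43 × 1.27 × 0.81 = 0.4423
  σ(X2,X3) = 0.42 × 1.35 × 0.81 = 0.4593
σ²_T = Σσ²ᵢ + 2·Σσ_ij = 4.0915 + 2 × 1.7931 = 7.6777
α = (3/2)·(1 − 4.0915/7.6777) = 0.701

α = 0.701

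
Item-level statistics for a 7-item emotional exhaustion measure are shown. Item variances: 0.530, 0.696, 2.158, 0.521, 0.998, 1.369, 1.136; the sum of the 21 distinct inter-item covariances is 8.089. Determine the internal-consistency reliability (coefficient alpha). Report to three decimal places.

α = 0.800

Σσᵢ² = 0.530 + 0.696 + 2.158 + 0.521 + 0.998 + 1.369 + 1.136 = 7.408
Sum of distinct covariances = 8.089
σ²_total = Σσᵢ² + 2·Σcov = 7.408 + 2 × 8.089 = 23.586
α = (7/6)·(1 − 7.408/23.586) = 0.800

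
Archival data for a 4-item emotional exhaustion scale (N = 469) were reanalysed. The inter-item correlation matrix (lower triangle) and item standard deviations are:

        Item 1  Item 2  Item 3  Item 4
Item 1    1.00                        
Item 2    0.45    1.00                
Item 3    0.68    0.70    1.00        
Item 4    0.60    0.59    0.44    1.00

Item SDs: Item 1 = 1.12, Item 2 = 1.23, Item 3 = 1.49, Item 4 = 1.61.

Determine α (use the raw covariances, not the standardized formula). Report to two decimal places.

Σσ²ᵢ = 1.12² + 1.23² + 1.49² + 1.61² = 7.5795
Covariances σ_ij = r_ij · s_i · s_j:
  σ(Item 1,Item 2) = 0.45 × 1.12 × 1.23 = 0.6199
  σ(Item 1,Item 3) = 0.68 × 1.12 × 1.49 = 1.1348
  σ(Item 1,Item 4) = 0.60 × 1.12 × 1.61 = 1.0819
  σ(Item 2,Item 3) = 0.70 × 1.23 × 1.49 = 1.2829
  σ(Item 2,Item 4) = 0.59 × 1.23 × 1.61 = 1.1684
  σ(Item 3,Item 4) = 0.44 × 1.49 × 1.61 = 1.0555
σ²_T = Σσ²ᵢ + 2·Σσ_ij = 7.5795 + 2 × 6.3434 = 20.2663
α = (4/3)·(1 − 7.5795/20.2663) = 0.83

α = 0.83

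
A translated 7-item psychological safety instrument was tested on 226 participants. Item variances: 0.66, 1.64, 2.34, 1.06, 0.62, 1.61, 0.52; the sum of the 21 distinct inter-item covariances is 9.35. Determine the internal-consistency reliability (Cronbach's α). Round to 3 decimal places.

α = 0.804

Σσᵢ² = 0.66 + 1.64 + 2.34 + 1.06 + 0.62 + 1.61 + 0.52 = 8.45
Sum of distinct covariances = 9.35
σ²_T = Σσᵢ² + 2·Σcov = 8.45 + 2 × 9.35 = 27.15
α = (7/6)·(1 − 8.45/27.15) = 0.804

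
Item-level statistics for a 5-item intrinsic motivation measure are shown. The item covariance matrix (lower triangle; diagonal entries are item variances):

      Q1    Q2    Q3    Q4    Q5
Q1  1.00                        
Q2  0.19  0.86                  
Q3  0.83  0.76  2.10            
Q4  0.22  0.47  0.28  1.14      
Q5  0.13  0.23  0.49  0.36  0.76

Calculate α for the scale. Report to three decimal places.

sum of item variances = 1.00 + 0.86 + 2.10 + 1.14 + 0.76 = 5.86
Sum of the distinct covariances = 3.96
σ²_T = 5.86 + 2 × 3.96 = 13.78
α = (k/(k−1))·(1 − sum of item variances/σ²_T) = (5/4)·(1 − 5.86/13.78) = 0.718

α = 0.718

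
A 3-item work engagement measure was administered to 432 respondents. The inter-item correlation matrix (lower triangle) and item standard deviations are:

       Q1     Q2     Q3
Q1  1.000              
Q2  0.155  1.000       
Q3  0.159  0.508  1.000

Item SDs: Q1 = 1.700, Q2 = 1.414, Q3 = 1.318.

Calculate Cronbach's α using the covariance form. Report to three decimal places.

Cronbach's α = 0.504

Σσ²ᵢ = 1.700² + 1.414² + 1.318² = 6.6265
Covariances σ_ij = r_ij · s_i · s_j:
  σ(Q1,Q2) = 0.155 × 1.700 × 1.414 = 0.3726
  σ(Q1,Q3) = 0.159 × 1.700 × 1.318 = 0.3563
  σ(Q2,Q3) = 0.508 × 1.414 × 1.318 = 0.9467
σ²_T = Σσ²ᵢ + 2·Σσ_ij = 6.6265 + 2 × 1.6756 = 9.9777
α = (3/2)·(1 − 6.6265/9.9777) = 0.504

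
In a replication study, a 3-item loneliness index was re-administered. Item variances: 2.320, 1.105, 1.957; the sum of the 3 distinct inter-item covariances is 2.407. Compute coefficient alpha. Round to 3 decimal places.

α = 0.708

Σσ²ᵢ = 2.320 + 1.105 + 1.957 = 5.382
Sum of distinct covariances = 2.407
total variance = Σσ²ᵢ + 2·Σcov = 5.382 + 2 × 2.407 = 10.196
α = (3/2)·(1 − 5.382/10.196) = 0.708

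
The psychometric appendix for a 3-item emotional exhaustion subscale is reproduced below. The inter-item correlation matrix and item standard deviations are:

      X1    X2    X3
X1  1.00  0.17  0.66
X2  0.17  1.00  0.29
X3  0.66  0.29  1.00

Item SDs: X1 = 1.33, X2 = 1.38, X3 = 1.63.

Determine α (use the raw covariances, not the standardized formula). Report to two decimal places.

Σσ²ᵢ = 1.33² + 1.38² + 1.63² = 6.3302
Covariances σ_ij = r_ij · s_i · s_j:
  σ(X1,X2) = 0.17 × 1.33 × 1.38 = 0.3120
  σ(X1,X3) = 0.66 × 1.33 × 1.63 = 1.4308
  σ(X2,X3) = 0.29 × 1.38 × 1.63 = 0.6523
σ²_T = Σσ²ᵢ + 2·Σσ_ij = 6.3302 + 2 × 2.3951 = 11.1204
α = (3/2)·(1 − 6.3302/11.1204) = 0.65

α = 0.65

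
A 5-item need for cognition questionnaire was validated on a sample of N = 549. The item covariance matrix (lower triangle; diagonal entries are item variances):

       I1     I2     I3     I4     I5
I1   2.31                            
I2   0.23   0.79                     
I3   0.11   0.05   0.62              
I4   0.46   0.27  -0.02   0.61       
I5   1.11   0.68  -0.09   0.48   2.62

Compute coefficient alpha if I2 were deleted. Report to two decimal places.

coefficient alpha = 0.53

Remaining items: I1, I3, I4, I5 (k = 4).
Σσ²ᵢ = 2.31 + 0.62 + 0.61 + 2.62 = 6.16
σ²_total = 6.16 + 2 × 2.05 = 10.26
α (item deleted) = (4/3)·(1 − 6.16/10.26) = 0.53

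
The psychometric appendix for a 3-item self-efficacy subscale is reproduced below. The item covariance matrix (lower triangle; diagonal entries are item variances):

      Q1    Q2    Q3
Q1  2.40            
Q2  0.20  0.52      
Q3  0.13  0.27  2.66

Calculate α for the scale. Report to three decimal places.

sum of item variances = 2.40 + 0.52 + 2.66 = 5.58
Sum of the distinct covariances = 0.60
Var(T) = 5.58 + 2 × 0.60 = 6.78
α = (k/(k−1))·(1 − sum of item variances/Var(T)) = (3/2)·(1 − 5.58/6.78) = 0.265

α = 0.265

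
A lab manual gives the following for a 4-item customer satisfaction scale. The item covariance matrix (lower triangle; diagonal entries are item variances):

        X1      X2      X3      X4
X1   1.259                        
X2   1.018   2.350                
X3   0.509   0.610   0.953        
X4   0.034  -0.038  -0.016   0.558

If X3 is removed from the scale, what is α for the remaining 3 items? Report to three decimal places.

α = 0.491

Remaining items: X1, X2, X4 (k = 3).
Σσᵢ² = 1.259 + 2.350 + 0.558 = 4.167
total variance = 4.167 + 2 × 1.014 = 6.195
α (item deleted) = (3/2)·(1 − 4.167/6.195) = 0.491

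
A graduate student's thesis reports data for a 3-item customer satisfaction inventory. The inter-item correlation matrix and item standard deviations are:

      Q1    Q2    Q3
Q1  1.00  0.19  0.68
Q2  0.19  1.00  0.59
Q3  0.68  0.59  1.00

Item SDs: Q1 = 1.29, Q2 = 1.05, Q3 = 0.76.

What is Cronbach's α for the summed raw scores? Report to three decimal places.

Cronbach's α = 0.682

Σσ²ᵢ = 1.29² + 1.05² + 0.76² = 3.3442
Covariances σ_ij = r_ij · s_i · s_j:
  σ(Q1,Q2) = 0.19 × 1.29 × 1.05 = 0.2574
  σ(Q1,Q3) = 0.68 × 1.29 × 0.76 = 0.6667
  σ(Q2,Q3) = 0.59 × 1.05 × 0.76 = 0.4708
σ²_T = Σσ²ᵢ + 2·Σσ_ij = 3.3442 + 2 × 1.3949 = 6.1340
α = (3/2)·(1 − 3.3442/6.1340) = 0.682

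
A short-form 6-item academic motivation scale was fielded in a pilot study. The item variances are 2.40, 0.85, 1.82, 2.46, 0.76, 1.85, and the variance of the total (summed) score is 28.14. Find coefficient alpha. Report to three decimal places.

α = 0.768

Σσ²ᵢ = 2.40 + 0.85 + 1.82 + 2.46 + 0.76 + 1.85 = 10.14
α = (k/(k−1))·(1 − Σσ²ᵢ/σ²_T) = (6/5)·(1 − 10.14/28.14) = 0.768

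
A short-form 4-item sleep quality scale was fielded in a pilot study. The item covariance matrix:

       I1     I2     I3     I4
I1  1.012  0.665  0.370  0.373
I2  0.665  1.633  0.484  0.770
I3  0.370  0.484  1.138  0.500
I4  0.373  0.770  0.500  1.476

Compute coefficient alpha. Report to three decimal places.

coefficient alpha = 0.728

ΣVar(i) = 1.012 + 1.633 + 1.138 + 1.476 = 5.259
Σ_{i<j} σ_ij = 3.162
σ²_total = 5.259 + 2 × 3.162 = 11.583
α = (k/(k−1))·(1 − ΣVar(i)/σ²_total) = (4/3)·(1 − 5.259/11.583) = 0.728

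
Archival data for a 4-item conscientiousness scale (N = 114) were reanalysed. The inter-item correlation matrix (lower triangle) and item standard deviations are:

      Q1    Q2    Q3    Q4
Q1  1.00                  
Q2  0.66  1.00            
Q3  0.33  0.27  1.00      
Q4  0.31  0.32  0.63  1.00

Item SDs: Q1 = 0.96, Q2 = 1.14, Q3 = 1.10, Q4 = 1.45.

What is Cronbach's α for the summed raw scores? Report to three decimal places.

Σσ²ᵢ = 0.96² + 1.14² + 1.10² + 1.45² = 5.5337
Covariances σ_ij = r_ij · s_i · s_j:
  σ(Q1,Q2) = 0.66 × 0.96 × 1.14 = 0.7223
  σ(Q1,Q3) = 0.33 × 0.96 × 1.10 = 0.3485
  σ(Q1,Q4) = 0.31 × 0.96 × 1.45 = 0.4315
  σ(Q2,Q3) = 0.27 × 1.14 × 1.10 = 0.3386
  σ(Q2,Q4) = 0.32 × 1.14 × 1.45 = 0.5290
  σ(Q3,Q4) = 0.63 × 1.10 × 1.45 = 1.0049
σ²_T = Σσ²ᵢ + 2·Σσ_ij = 5.5337 + 2 × 3.3748 = 12.2833
α = (4/3)·(1 − 5.5337/12.2833) = 0.733

α = 0.733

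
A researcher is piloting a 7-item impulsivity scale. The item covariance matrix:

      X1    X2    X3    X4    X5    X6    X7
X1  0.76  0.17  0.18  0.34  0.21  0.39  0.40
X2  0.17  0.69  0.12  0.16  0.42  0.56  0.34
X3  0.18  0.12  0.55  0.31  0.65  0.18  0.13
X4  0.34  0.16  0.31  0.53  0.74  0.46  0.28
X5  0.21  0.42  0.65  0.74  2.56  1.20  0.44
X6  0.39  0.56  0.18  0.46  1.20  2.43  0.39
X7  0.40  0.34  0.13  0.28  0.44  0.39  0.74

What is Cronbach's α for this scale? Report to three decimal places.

α = 0.772

Σσᵢ² = 0.76 + 0.69 + 0.55 + 0.53 + 2.56 + 2.43 + 0.74 = 8.26
Sum of off-diagonal covariances = 8.07
σ²_T = 8.26 + 2 × 8.07 = 24.40
α = (k/(k−1))·(1 − Σσᵢ²/σ²_T) = (7/6)·(1 − 8.26/24.40) = 0.772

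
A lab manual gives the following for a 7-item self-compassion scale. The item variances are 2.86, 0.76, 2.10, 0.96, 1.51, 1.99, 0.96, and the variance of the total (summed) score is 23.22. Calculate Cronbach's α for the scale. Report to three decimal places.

Cronbach's α = 0.607

sum of item variances = 2.86 + 0.76 + 2.10 + 0.96 + 1.51 + 1.99 + 0.96 = 11.14
α = (k/(k−1))·(1 − sum of item variances/σ²_total) = (7/6)·(1 − 11.14/23.22) = 0.607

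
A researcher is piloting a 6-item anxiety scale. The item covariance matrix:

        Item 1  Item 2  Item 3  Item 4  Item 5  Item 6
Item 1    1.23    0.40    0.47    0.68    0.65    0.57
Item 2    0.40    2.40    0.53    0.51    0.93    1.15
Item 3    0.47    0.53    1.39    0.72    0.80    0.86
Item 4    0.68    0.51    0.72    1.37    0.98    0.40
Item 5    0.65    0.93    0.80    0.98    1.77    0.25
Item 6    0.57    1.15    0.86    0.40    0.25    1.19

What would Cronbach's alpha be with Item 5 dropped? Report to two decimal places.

Cronbach's alpha = 0.78

Remaining items: Item 1, Item 2, Item 3, Item 4, Item 6 (k = 5).
Σσ²ᵢ = 1.23 + 2.40 + 1.39 + 1.37 + 1.19 = 7.58
σ²_T = 7.58 + 2 × 6.29 = 20.16
α (item deleted) = (5/4)·(1 − 7.58/20.16) = 0.78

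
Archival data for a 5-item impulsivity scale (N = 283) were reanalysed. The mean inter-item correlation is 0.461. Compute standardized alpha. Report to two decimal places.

Standardized α = k·r̄ / (1 + (k−1)·r̄) = 5 × 0.461 / (1 + 4 × 0.461)
  = 2.3050 / 2.8440 = 0.81

α = 0.81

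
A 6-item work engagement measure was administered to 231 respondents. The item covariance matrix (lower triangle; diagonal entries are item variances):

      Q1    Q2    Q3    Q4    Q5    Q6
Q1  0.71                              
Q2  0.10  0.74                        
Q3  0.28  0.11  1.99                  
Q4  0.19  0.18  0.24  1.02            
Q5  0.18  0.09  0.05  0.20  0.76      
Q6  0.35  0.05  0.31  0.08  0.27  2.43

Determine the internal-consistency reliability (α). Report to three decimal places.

Σσ²ᵢ = 0.71 + 0.74 + 1.99 + 1.02 + 0.76 + 2.43 = 7.65
Σ_{i<j} σ_ij = 2.68
σ²_T = 7.65 + 2 × 2.68 = 13.01
α = (k/(k−1))·(1 − Σσ²ᵢ/σ²_T) = (6/5)·(1 − 7.65/13.01) = 0.494

α = 0.494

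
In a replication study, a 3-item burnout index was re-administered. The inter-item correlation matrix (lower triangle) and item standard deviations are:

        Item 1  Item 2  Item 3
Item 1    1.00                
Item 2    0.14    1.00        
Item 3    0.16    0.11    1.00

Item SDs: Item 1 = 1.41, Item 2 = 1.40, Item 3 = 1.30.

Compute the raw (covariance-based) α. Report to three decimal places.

α = 0.322

Σσ²ᵢ = 1.41² + 1.40² + 1.30² = 5.6381
Covariances σ_ij = r_ij · s_i · s_j:
  σ(Item 1,Item 2) = 0.14 × 1.41 × 1.40 = 0.2764
  σ(Item 1,Item 3) = 0.16 × 1.41 × 1.30 = 0.2933
  σ(Item 2,Item 3) = 0.11 × 1.40 × 1.30 = 0.2002
σ²_T = Σσ²ᵢ + 2·Σσ_ij = 5.6381 + 2 × 0.7699 = 7.1779
α = (3/2)·(1 − 5.6381/7.1779) = 0.322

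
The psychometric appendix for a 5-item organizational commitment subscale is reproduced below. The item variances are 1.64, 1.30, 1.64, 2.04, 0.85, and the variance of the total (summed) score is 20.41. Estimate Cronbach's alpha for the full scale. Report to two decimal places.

Σσ²ᵢ = 1.64 + 1.30 + 1.64 + 2.04 + 0.85 = 7.47
α = (k/(k−1))·(1 − Σσ²ᵢ/Var(T)) = (5/4)·(1 − 7.47/20.41) = 0.79

Cronbach's alpha = 0.79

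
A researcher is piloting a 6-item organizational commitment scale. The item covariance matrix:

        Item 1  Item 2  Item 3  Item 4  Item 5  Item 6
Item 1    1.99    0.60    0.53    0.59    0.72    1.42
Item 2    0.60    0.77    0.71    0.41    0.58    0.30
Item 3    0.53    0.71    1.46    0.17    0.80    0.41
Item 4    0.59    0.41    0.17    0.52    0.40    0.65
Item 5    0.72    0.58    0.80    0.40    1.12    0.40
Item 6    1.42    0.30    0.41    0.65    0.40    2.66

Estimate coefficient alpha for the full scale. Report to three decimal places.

α = 0.805

sum of item variances = 1.99 + 0.77 + 1.46 + 0.52 + 1.12 + 2.66 = 8.52
Sum of the distinct covariances = 8.69
σ²_total = 8.52 + 2 × 8.69 = 25.90
α = (k/(k−1))·(1 − sum of item variances/σ²_total) = (6/5)·(1 − 8.52/25.90) = 0.805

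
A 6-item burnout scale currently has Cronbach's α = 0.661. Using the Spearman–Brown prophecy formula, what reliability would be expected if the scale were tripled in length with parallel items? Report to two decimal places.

Length factor m = 3
α' = m·α / (1 + (m−1)·α)
   = 3 × 0.661 / (1 + (3 − 1) × 0.661)
   = 1.9830 / 2.3220 = 0.85

predicted reliability = 0.85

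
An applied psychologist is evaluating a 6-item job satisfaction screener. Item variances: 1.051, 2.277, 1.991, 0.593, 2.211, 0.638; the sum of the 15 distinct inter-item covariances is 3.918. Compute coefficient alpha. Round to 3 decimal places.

ΣVar(i) = 1.051 + 2.277 + 1.991 + 0.593 + 2.211 + 0.638 = 8.761
Sum of distinct covariances = 3.918
σ²_total = ΣVar(i) + 2·Σcov = 8.761 + 2 × 3.918 = 16.597
α = (6/5)·(1 − 8.761/16.597) = 0.567

coefficient alpha = 0.567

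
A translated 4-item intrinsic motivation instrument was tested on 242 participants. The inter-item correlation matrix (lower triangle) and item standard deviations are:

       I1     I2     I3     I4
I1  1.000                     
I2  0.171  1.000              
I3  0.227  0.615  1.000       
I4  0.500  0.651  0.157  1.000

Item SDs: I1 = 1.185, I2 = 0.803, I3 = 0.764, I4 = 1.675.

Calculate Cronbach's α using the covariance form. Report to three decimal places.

Σσ²ᵢ = 1.185² + 0.803² + 0.764² + 1.675² = 5.4384
Covariances σ_ij = r_ij · s_i · s_j:
  σ(I1,I2) = 0.171 × 1.185 × 0.803 = 0.1627
  σ(I1,I3) = 0.227 × 1.185 × 0.764 = 0.2055
  σ(I1,I4) = 0.500 × 1.185 × 1.675 = 0.9924
  σ(I2,I3) = 0.615 × 0.803 × 0.764 = 0.3773
  σ(I2,I4) = 0.651 × 0.803 × 1.675 = 0.8756
  σ(I3,I4) = 0.157 × 0.764 × 1.675 = 0.2009
σ²_T = Σσ²ᵢ + 2·Σσ_ij = 5.4384 + 2 × 2.8144 = 11.0672
α = (4/3)·(1 − 5.4384/11.0672) = 0.678

α = 0.678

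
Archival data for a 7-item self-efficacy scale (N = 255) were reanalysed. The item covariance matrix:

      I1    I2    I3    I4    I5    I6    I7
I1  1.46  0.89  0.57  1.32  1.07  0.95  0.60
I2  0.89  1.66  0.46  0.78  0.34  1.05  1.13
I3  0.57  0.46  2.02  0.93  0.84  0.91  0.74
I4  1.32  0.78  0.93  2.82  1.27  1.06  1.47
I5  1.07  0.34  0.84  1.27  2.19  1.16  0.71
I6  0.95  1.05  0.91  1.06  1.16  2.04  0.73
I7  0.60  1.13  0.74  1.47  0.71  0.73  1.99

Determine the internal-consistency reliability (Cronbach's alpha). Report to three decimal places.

Σσ²ᵢ = 1.46 + 1.66 + 2.02 + 2.82 + 2.19 + 2.04 + 1.99 = 14.18
Sum of the distinct covariances = 18.98
σ²_total = 14.18 + 2 × 18.98 = 52.14
α = (k/(k−1))·(1 − Σσ²ᵢ/σ²_total) = (7/6)·(1 − 14.18/52.14) = 0.849

α = 0.849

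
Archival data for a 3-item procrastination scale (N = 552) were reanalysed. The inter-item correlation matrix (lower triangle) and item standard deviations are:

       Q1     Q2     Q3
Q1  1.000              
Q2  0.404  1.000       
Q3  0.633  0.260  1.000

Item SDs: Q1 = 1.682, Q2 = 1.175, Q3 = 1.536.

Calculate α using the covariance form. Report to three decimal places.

α = 0.704

Σσ²ᵢ = 1.682² + 1.175² + 1.536² = 6.5690
Covariances σ_ij = r_ij · s_i · s_j:
  σ(Q1,Q2) = 0.404 × 1.682 × 1.175 = 0.7984
  σ(Q1,Q3) = 0.633 × 1.682 × 1.536 = 1.6354
  σ(Q2,Q3) = 0.260 × 1.175 × 1.536 = 0.4692
σ²_T = Σσ²ᵢ + 2·Σσ_ij = 6.5690 + 2 × 2.9030 = 12.3750
α = (3/2)·(1 − 6.5690/12.3750) = 0.704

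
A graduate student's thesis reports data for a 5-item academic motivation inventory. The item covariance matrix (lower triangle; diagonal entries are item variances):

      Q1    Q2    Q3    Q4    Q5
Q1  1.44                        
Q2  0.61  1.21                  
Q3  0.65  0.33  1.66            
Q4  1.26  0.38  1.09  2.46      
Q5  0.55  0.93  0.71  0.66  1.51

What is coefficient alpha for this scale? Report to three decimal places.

sum of item variances = 1.44 + 1.21 + 1.66 + 2.46 + 1.51 = 8.28
Sum of the distinct covariances = 7.17
total variance = 8.28 + 2 × 7.17 = 22.62
α = (k/(k−1))·(1 − sum of item variances/total variance) = (5/4)·(1 − 8.28/22.62) = 0.792

α = 0.792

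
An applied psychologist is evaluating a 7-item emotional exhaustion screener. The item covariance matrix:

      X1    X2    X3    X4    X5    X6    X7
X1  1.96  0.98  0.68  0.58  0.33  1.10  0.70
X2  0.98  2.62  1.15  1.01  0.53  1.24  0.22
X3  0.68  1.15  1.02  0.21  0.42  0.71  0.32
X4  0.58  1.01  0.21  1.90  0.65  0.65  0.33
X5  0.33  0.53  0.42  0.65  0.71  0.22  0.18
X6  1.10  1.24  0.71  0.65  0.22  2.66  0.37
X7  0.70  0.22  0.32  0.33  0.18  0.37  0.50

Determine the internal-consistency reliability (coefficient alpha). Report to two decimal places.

Σσᵢ² = 1.96 + 2.62 + 1.02 + 1.90 + 0.71 + 2.66 + 0.50 = 11.37
Σ_{i<j} σ_ij = 12.58
Var(T) = 11.37 + 2 × 12.58 = 36.53
α = (k/(k−1))·(1 − Σσᵢ²/Var(T)) = (7/6)·(1 − 11.37/36.53) = 0.80

α = 0.80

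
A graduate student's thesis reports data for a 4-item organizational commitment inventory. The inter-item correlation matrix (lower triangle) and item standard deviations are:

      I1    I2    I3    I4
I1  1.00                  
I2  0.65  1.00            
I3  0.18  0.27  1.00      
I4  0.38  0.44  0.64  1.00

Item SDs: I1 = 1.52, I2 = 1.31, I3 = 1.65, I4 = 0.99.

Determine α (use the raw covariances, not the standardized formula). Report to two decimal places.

Σσ²ᵢ = 1.52² + 1.31² + 1.65² + 0.99² = 7.7291
Covariances σ_ij = r_ij · s_i · s_j:
  σ(I1,I2) = 0.65 × 1.52 × 1.31 = 1.2943
  σ(I1,I3) = 0.18 × 1.52 × 1.65 = 0.4514
  σ(I1,I4) = 0.38 × 1.52 × 0.99 = 0.5718
  σ(I2,I3) = 0.27 × 1.31 × 1.65 = 0.5836
  σ(I2,I4) = 0.44 × 1.31 × 0.99 = 0.5706
  σ(I3,I4) = 0.64 × 1.65 × 0.99 = 1.0454
σ²_T = Σσ²ᵢ + 2·Σσ_ij = 7.7291 + 2 × 4.5171 = 16.7633
α = (4/3)·(1 − 7.7291/16.7633) = 0.72

α = 0.72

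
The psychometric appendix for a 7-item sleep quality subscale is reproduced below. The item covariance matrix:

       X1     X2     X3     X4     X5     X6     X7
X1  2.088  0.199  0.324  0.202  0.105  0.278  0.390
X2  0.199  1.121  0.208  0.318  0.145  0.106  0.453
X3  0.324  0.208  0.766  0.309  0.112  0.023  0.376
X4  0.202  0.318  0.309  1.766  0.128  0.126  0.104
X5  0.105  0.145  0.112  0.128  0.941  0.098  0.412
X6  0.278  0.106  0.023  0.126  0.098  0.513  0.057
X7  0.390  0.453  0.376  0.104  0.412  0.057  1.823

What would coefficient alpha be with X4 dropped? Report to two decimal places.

Remaining items: X1, X2, X3, X5, X6, X7 (k = 6).
ΣVar(i) = 2.088 + 1.121 + 0.766 + 0.941 + 0.513 + 1.823 = 7.252
σ²_total = 7.252 + 2 × 3.286 = 13.824
α (item deleted) = (6/5)·(1 − 7.252/13.824) = 0.57

α = 0.57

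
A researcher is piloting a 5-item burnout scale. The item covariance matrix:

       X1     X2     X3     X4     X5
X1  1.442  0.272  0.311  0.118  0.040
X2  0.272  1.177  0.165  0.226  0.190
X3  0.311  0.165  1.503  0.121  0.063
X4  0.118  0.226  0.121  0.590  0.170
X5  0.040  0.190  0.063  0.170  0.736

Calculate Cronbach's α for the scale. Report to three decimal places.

Cronbach's α = 0.476

Σσ²ᵢ = 1.442 + 1.177 + 1.503 + 0.590 + 0.736 = 5.448
Sum of off-diagonal covariances = 1.676
σ²_total = 5.448 + 2 × 1.676 = 8.800
α = (k/(k−1))·(1 − Σσ²ᵢ/σ²_total) = (5/4)·(1 − 5.448/8.800) = 0.476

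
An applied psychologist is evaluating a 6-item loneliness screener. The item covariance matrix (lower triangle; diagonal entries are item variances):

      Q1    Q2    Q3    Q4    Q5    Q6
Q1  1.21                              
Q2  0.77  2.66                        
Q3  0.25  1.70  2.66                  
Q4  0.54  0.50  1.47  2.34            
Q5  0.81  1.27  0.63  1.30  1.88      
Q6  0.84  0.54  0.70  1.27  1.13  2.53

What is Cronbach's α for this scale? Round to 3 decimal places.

α = 0.809

ΣVar(i) = 1.21 + 2.66 + 2.66 + 2.34 + 1.88 + 2.53 = 13.28
Σ_{i<j} σ_ij = 13.72
total variance = 13.28 + 2 × 13.72 = 40.72
α = (k/(k−1))·(1 − ΣVar(i)/total variance) = (6/5)·(1 − 13.28/40.72) = 0.809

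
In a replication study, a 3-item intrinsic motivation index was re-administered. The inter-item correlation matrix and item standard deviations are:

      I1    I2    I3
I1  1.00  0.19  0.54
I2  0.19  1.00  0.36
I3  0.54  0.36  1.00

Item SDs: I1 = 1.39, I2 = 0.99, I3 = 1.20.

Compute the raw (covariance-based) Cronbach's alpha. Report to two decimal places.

Σσ²ᵢ = 1.39² + 0.99² + 1.20² = 4.3522
Covariances σ_ij = r_ij · s_i · s_j:
  σ(I1,I2) = 0.19 × 1.39 × 0.99 = 0.2615
  σ(I1,I3) = 0.54 × 1.39 × 1.20 = 0.9007
  σ(I2,I3) = 0.36 × 0.99 × 1.20 = 0.4277
σ²_T = Σσ²ᵢ + 2·Σσ_ij = 4.3522 + 2 × 1.5899 = 7.5320
α = (3/2)·(1 − 4.3522/7.5320) = 0.63

Cronbach's alpha = 0.63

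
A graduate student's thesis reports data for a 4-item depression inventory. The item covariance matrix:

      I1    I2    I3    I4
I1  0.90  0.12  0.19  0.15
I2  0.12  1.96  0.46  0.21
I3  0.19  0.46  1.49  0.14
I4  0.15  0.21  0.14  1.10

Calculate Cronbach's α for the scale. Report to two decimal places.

α = 0.42

Σσ²ᵢ = 0.90 + 1.96 + 1.49 + 1.10 = 5.45
Sum of the distinct covariances = 1.27
σ²_T = 5.45 + 2 × 1.27 = 7.99
α = (k/(k−1))·(1 − Σσ²ᵢ/σ²_T) = (4/3)·(1 − 5.45/7.99) = 0.42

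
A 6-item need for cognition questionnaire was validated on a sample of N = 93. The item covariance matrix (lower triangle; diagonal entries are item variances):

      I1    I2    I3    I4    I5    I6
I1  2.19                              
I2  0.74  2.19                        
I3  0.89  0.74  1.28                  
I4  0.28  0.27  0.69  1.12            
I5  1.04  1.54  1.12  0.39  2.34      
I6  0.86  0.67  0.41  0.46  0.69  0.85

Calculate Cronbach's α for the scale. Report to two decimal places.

sum of item variances = 2.19 + 2.19 + 1.28 + 1.12 + 2.34 + 0.85 = 9.97
Sum of the distinct covariances = 10.79
total variance = 9.97 + 2 × 10.79 = 31.55
α = (k/(k−1))·(1 − sum of item variances/total variance) = (6/5)·(1 − 9.97/31.55) = 0.82

Cronbach's α = 0.82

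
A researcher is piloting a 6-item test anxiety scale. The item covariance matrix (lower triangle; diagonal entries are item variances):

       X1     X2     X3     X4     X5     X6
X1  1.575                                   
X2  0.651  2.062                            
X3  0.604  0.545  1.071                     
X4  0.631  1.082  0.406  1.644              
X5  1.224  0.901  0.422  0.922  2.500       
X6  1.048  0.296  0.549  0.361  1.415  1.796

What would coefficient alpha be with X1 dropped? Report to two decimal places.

Remaining items: X2, X3, X4, X5, X6 (k = 5).
ΣVar(i) = 2.062 + 1.071 + 1.644 + 2.500 + 1.796 = 9.073
Var(T) = 9.073 + 2 × 6.899 = 22.871
α (item deleted) = (5/4)·(1 − 9.073/22.871) = 0.75

coefficient alpha = 0.75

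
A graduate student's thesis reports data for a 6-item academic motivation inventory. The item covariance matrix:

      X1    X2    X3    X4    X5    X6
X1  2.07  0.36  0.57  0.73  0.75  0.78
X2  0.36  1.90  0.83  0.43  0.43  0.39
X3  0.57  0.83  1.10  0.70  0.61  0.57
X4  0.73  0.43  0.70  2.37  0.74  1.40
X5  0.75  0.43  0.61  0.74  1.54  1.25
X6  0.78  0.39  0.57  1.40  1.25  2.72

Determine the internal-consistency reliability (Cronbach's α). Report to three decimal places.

ΣVar(i) = 2.07 + 1.90 + 1.10 + 2.37 + 1.54 + 2.72 = 11.70
Sum of off-diagonal covariances = 10.54
Var(T) = 11.70 + 2 × 10.54 = 32.78
α = (k/(k−1))·(1 − ΣVar(i)/Var(T)) = (6/5)·(1 − 11.70/32.78) = 0.772

Cronbach's α = 0.772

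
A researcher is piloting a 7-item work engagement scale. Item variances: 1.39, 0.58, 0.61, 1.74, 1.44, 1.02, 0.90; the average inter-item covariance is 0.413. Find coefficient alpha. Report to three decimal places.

coefficient alpha = 0.809

Σσ²ᵢ = 1.39 + 0.58 + 0.61 + 1.74 + 1.44 + 1.02 + 0.90 = 7.68
Sum of the 21 distinct covariances = 21 × 0.413 = 8.673
Var(T) = Σσ²ᵢ + 2·Σcov = 7.68 + 2 × 8.673 = 25.026
α = (7/6)·(1 − 7.68/25.026) = 0.809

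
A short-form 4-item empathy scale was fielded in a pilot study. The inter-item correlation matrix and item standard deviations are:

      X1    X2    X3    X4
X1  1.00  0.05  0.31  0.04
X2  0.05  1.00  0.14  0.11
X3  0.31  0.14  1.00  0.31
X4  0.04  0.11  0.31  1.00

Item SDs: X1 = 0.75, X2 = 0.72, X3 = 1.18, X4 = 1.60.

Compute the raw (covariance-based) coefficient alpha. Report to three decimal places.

coefficient alpha = 0.426

Σσ²ᵢ = 0.75² + 0.72² + 1.18² + 1.60² = 5.0333
Covariances σ_ij = r_ij · s_i · s_j:
  σ(X1,X2) = 0.05 × 0.75 × 0.72 = 0.0270
  σ(X1,X3) = 0.31 × 0.75 × 1.18 = 0.2743
  σ(X1,X4) = 0.04 × 0.75 × 1.60 = 0.0480
  σ(X2,X3) = 0.14 × 0.72 × 1.18 = 0.1189
  σ(X2,X4) = 0.11 × 0.72 × 1.60 = 0.1267
  σ(X3,X4) = 0.31 × 1.18 × 1.60 = 0.5853
σ²_T = Σσ²ᵢ + 2·Σσ_ij = 5.0333 + 2 × 1.1802 = 7.3937
α = (4/3)·(1 − 5.0333/7.3937) = 0.426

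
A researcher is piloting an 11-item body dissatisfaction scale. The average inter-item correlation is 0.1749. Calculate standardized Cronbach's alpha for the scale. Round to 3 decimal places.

Standardized α = k·r̄ / (1 + (k−1)·r̄) = 11 × 0.1749 / (1 + 10 × 0.1749)
  = 1.9239 / 2.7490 = 0.700

α = 0.700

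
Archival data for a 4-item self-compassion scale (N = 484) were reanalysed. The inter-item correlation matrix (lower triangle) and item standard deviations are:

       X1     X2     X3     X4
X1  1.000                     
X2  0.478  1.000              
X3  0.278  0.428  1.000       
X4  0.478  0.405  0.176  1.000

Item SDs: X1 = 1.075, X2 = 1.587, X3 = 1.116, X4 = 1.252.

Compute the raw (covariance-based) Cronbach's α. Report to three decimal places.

Cronbach's α = 0.701

Σσ²ᵢ = 1.075² + 1.587² + 1.116² + 1.252² = 6.4872
Covariances σ_ij = r_ij · s_i · s_j:
  σ(X1,X2) = 0.478 × 1.075 × 1.587 = 0.8155
  σ(X1,X3) = 0.278 × 1.075 × 1.116 = 0.3335
  σ(X1,X4) = 0.478 × 1.075 × 1.252 = 0.6433
  σ(X2,X3) = 0.428 × 1.587 × 1.116 = 0.7580
  σ(X2,X4) = 0.405 × 1.587 × 1.252 = 0.8047
  σ(X3,X4) = 0.176 × 1.116 × 1.252 = 0.2459
σ²_T = Σσ²ᵢ + 2·Σσ_ij = 6.4872 + 2 × 3.6009 = 13.6890
α = (4/3)·(1 − 6.4872/13.6890) = 0.701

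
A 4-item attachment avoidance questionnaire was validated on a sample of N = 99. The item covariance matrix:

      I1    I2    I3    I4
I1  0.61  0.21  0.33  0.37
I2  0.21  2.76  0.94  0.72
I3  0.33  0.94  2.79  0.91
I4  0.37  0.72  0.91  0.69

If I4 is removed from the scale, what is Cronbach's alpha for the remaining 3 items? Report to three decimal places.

Cronbach's alpha = 0.487

Remaining items: I1, I2, I3 (k = 3).
ΣVar(i) = 0.61 + 2.76 + 2.79 = 6.16
σ²_T = 6.16 + 2 × 1.48 = 9.12
α (item deleted) = (3/2)·(1 − 6.16/9.12) = 0.487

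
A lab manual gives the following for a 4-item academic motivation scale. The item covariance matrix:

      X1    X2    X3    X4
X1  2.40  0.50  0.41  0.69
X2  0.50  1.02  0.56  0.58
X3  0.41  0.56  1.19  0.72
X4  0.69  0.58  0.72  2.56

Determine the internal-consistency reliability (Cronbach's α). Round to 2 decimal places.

Cronbach's α = 0.65

Σσ²ᵢ = 2.40 + 1.02 + 1.19 + 2.56 = 7.17
Sum of the distinct covariances = 3.46
total variance = 7.17 + 2 × 3.46 = 14.09
α = (k/(k−1))·(1 − Σσ²ᵢ/total variance) = (4/3)·(1 − 7.17/14.09) = 0.65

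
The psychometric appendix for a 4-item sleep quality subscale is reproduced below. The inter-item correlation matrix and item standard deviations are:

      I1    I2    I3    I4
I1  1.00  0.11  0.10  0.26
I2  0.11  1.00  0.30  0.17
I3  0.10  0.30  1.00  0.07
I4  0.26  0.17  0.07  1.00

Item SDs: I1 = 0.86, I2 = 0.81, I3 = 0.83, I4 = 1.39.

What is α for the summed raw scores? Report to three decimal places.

Σσ²ᵢ = 0.86² + 0.81² + 0.83² + 1.39² = 4.0167
Covariances σ_ij = r_ij · s_i · s_j:
  σ(I1,I2) = 0.11 × 0.86 × 0.81 = 0.0766
  σ(I1,I3) = 0.10 × 0.86 × 0.83 = 0.0714
  σ(I1,I4) = 0.26 × 0.86 × 1.39 = 0.3108
  σ(I2,I3) = 0.30 × 0.81 × 0.83 = 0.2017
  σ(I2,I4) = 0.17 × 0.81 × 1.39 = 0.1914
  σ(I3,I4) = 0.07 × 0.83 × 1.39 = 0.0808
σ²_T = Σσ²ᵢ + 2·Σσ_ij = 4.0167 + 2 × 0.9327 = 5.8821
α = (4/3)·(1 − 4.0167/5.8821) = 0.423

α = 0.423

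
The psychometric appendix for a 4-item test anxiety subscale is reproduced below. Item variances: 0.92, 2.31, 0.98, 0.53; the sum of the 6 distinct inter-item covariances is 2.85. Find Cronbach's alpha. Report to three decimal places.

Σσᵢ² = 0.92 + 2.31 + 0.98 + 0.53 = 4.74
Sum of distinct covariances = 2.85
total variance = Σσᵢ² + 2·Σcov = 4.74 + 2 × 2.85 = 10.44
α = (4/3)·(1 − 4.74/10.44) = 0.728

α = 0.728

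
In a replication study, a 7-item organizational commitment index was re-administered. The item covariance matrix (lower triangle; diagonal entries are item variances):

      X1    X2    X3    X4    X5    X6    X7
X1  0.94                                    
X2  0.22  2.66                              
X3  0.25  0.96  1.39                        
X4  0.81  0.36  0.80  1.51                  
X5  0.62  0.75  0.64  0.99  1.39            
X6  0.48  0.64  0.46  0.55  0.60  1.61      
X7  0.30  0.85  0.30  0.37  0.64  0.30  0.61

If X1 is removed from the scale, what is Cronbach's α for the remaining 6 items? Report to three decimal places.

Remaining items: X2, X3, X4, X5, X6, X7 (k = 6).
sum of item variances = 2.66 + 1.39 + 1.51 + 1.39 + 1.61 + 0.61 = 9.17
Var(T) = 9.17 + 2 × 9.21 = 27.59
α (item deleted) = (6/5)·(1 − 9.17/27.59) = 0.801

Cronbach's α = 0.801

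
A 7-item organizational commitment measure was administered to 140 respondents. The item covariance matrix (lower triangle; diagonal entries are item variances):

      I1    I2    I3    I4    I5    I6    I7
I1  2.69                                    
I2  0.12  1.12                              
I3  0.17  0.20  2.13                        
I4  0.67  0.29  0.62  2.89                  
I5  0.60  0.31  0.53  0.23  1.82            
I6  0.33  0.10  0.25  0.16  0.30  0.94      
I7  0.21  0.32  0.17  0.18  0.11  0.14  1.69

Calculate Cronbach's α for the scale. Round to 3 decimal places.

α = 0.554

ΣVar(i) = 2.69 + 1.12 + 2.13 + 2.89 + 1.82 + 0.94 + 1.69 = 13.28
Sum of the distinct covariances = 6.01
σ²_total = 13.28 + 2 × 6.01 = 25.30
α = (k/(k−1))·(1 − ΣVar(i)/σ²_total) = (7/6)·(1 − 13.28/25.30) = 0.554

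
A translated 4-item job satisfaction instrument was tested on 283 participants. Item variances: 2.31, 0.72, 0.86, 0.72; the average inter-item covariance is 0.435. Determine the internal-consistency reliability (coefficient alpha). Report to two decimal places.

sum of item variances = 2.31 + 0.72 + 0.86 + 0.72 = 4.61
Sum of the 6 distinct covariances = 6 × 0.435 = 2.610
total variance = sum of item variances + 2·Σcov = 4.61 + 2 × 2.610 = 9.830
α = (4/3)·(1 − 4.61/9.830) = 0.71

coefficient alpha = 0.71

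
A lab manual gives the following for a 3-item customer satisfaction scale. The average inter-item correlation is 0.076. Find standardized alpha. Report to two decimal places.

α = 0.20

Standardized α = k·r̄ / (1 + (k−1)·r̄) = 3 × 0.076 / (1 + 2 × 0.076)
  = 0.2280 / 1.1520 = 0.20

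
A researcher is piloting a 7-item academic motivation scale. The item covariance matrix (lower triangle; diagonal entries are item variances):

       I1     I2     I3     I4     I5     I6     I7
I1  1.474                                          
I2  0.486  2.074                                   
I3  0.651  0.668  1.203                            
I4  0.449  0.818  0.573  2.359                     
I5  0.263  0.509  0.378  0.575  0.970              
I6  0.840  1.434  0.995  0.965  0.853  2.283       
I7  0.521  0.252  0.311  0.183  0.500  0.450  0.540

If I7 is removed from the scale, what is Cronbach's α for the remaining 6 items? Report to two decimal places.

α = 0.80

Remaining items: I1, I2, I3, I4, I5, I6 (k = 6).
ΣVar(i) = 1.474 + 2.074 + 1.203 + 2.359 + 0.970 + 2.283 = 10.363
σ²_total = 10.363 + 2 × 10.457 = 31.277
α (item deleted) = (6/5)·(1 − 10.363/31.277) = 0.80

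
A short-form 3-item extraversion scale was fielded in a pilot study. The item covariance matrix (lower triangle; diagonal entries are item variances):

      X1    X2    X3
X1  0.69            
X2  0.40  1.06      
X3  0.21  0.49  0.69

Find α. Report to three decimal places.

sum of item variances = 0.69 + 1.06 + 0.69 = 2.44
Sum of off-diagonal covariances = 1.10
σ²_T = 2.44 + 2 × 1.10 = 4.64
α = (k/(k−1))·(1 − sum of item variances/σ²_T) = (3/2)·(1 − 2.44/4.64) = 0.711

α = 0.711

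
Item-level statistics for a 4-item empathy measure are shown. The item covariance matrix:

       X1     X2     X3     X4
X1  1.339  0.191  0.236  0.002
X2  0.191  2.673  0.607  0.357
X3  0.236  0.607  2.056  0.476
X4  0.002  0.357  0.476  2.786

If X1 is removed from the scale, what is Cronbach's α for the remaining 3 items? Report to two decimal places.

Remaining items: X2, X3, X4 (k = 3).
sum of item variances = 2.673 + 2.056 + 2.786 = 7.515
Var(T) = 7.515 + 2 × 1.440 = 10.395
α (item deleted) = (3/2)·(1 − 7.515/10.395) = 0.42

Cronbach's α = 0.42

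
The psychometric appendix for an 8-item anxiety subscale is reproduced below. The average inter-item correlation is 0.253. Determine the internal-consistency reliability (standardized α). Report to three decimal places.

Standardized α = k·r̄ / (1 + (k−1)·r̄) = 8 × 0.253 / (1 + 7 × 0.253)
  = 2.0240 / 2.7710 = 0.730

α = 0.730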